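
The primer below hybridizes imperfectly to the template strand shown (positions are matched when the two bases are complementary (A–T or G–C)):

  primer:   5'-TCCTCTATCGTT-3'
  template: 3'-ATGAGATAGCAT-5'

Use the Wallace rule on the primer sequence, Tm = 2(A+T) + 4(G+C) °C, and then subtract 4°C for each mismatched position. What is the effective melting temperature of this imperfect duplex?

Primer base counts: A=1, T=6, G=1, C=4 → A+T=7, G+C=5
Perfect-match Tm = 2(7) + 4(5) = 14 + 20 = 34°C
Mismatches (positions where the bases are not complementary): 2 (at positions 2, 12)
Effective Tm = 34 − 2×4 = 34 − 8 = 26°C

26°C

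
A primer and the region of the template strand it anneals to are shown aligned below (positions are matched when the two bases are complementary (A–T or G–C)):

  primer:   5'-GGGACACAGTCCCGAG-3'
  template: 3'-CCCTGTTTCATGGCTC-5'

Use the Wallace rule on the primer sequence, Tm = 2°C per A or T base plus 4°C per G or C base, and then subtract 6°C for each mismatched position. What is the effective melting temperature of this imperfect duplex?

42°C

Primer base counts: A=4, T=1, G=6, C=5 → A+T=5, G+C=11
Perfect-match Tm = 2(5) + 4(11) = 10 + 44 = 54°C
Mismatches (positions where the bases are not complementary): 2 (at positions 7, 11)
Effective Tm = 54 − 2×6 = 54 − 12 = 42°C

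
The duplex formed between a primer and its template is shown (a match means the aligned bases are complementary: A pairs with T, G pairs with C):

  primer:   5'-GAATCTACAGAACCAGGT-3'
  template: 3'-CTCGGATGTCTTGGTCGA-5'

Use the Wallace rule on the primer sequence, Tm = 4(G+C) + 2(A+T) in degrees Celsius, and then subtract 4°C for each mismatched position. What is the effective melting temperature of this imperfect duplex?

40°C

Primer base counts: A=7, T=3, G=4, C=4 → A+T=10, G+C=8
Perfect-match Tm = 2(10) + 4(8) = 20 + 32 = 52°C
Mismatches (positions where the bases are not complementary): 3 (at positions 3, 4, 17)
Effective Tm = 52 − 3×4 = 52 − 12 = 40°C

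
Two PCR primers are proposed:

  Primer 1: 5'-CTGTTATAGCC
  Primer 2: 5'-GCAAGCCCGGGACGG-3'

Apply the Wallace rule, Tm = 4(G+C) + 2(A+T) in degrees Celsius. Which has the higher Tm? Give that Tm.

Primer 1: A+T=6, G+C=5 → Tm = 2(6)+4(5) = 32°C
Primer 2: A+T=3, G+C=12 → Tm = 2(3)+4(12) = 54°C
32°C vs 54°C → primer 2 is higher.

Primer 2, 54°C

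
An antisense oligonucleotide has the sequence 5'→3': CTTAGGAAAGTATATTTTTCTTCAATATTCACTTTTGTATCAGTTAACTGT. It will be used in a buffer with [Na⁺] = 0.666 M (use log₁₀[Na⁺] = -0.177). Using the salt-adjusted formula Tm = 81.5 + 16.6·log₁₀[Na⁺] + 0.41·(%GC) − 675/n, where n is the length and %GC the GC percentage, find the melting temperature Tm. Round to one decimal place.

75.8°C

Length n = 51. Base counts: A=14, T=24, G=6, C=7
G+C = 13, so %GC = 13/51 × 100 = 25.49%
Salt term: 16.6 × (-0.177) = -2.938
GC term: 0.41 × 25.49 = 10.451; length term: −675/51 = −13.235
Tm = 81.5 + (-2.938) + 10.451 − 13.235 = 75.778 → 75.8°C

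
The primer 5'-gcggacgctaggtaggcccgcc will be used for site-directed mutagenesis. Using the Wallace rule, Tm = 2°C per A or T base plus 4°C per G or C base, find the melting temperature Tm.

Scanning the sequence gives T=2, C=8, G=9, A=3.
So N_AT = 5 and N_GC = 17.
Tm = 2×5 + 4×17 = 78°C

78°C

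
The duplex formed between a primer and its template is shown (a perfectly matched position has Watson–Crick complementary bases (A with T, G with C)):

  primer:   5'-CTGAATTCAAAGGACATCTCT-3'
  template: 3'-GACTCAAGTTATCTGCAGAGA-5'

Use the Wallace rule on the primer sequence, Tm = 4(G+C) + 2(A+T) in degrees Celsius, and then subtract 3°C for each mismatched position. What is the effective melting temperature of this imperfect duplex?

46°C

Primer base counts: A=7, T=6, G=3, C=5 → A+T=13, G+C=8
Perfect-match Tm = 2(13) + 4(8) = 26 + 32 = 58°C
Mismatches (positions where the bases are not complementary): 4 (at positions 5, 11, 12, 16)
Effective Tm = 58 − 4×3 = 58 − 12 = 46°C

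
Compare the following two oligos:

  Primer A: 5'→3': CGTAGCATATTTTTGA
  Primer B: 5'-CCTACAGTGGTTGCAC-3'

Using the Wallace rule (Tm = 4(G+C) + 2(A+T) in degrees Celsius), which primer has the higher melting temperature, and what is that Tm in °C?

Primer B, 50°C

Primer A: A+T=11, G+C=5 → Tm = 2(11)+4(5) = 42°C
Primer B: A+T=7, G+C=9 → Tm = 2(7)+4(9) = 50°C
42°C vs 50°C → primer B is higher.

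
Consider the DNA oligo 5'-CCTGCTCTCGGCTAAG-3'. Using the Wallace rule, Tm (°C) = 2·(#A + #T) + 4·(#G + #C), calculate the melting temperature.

52°C

Counting bases: G=4, A=2, T=4, C=6
AT pairs contribute 6, GC pairs contribute 10.
Tm = 2(6) + 4(10) = 12 + 40 = 52°C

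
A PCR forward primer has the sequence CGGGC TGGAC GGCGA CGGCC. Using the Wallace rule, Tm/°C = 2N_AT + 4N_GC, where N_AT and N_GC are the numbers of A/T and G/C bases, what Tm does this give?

74°C

Counting bases: C=7, T=1, A=2, G=10
A+T = 3, G+C = 17
Tm = 2×3 + 4×17 = 74°C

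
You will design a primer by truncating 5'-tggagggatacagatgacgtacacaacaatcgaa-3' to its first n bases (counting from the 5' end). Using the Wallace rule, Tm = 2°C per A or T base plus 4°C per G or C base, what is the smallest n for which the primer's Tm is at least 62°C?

n = 21

First 20 bases: TGGAGGGATACAGATGACGT → Tm = 60°C (< 62°C)
First 21 bases: TGGAGGGATACAGATGACGTA → Tm = 62°C (≥ 62°C)
Each additional base adds 2°C (A/T) or 4°C (G/C), so Tm is non-decreasing in n; n = 21 is the first length to reach 62°C.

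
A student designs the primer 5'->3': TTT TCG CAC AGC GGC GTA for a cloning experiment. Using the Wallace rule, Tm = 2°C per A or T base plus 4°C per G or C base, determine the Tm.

56°C

Base counts: T=5, G=5, A=3, C=5
A+T = 8, G+C = 10
Tm = 4·10 + 2·8 = 40 + 16 = 56°C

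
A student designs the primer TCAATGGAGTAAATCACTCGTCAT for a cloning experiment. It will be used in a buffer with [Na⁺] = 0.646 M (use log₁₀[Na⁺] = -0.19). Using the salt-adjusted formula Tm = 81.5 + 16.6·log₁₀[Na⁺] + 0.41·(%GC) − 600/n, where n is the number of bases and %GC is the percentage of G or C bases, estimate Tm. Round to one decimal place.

Length n = 24. Counting bases: G=4, A=8, C=5, T=7
G+C = 9, so %GC = 9/24 × 100 = 37.5%
Salt term: 16.6 × (-0.19) = -3.154
GC term: 0.41 × 37.5 = 15.375; length term: −600/24 = −25
Tm = 81.5 + (-3.154) + 15.375 − 25 = 68.721 → 68.7°C

68.7°C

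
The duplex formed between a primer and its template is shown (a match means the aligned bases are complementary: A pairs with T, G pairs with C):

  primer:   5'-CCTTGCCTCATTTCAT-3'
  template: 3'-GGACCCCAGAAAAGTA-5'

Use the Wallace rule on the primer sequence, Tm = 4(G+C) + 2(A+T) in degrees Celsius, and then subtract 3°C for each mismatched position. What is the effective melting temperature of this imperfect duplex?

Primer base counts: A=2, T=7, G=1, C=6 → A+T=9, G+C=7
Perfect-match Tm = 2(9) + 4(7) = 18 + 28 = 46°C
Mismatches (positions where the bases are not complementary): 4 (at positions 4, 6, 7, 10)
Effective Tm = 46 − 4×3 = 46 − 12 = 34°C

34°C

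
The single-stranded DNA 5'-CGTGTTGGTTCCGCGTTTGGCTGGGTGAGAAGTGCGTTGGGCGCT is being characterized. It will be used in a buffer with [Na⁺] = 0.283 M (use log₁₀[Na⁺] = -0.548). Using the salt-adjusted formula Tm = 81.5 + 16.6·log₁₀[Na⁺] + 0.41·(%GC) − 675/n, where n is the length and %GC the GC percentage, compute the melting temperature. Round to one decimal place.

82.9°C

Length n = 45. G=20, A=3, T=14, C=8
G+C = 28, so %GC = 28/45 × 100 = 62.222%
Salt term: 16.6 × (-0.548) = -9.097
GC term: 0.41 × 62.222 = 25.511; length term: −675/45 = −15
Tm = 81.5 + (-9.097) + 25.511 − 15 = 82.914 → 82.9°C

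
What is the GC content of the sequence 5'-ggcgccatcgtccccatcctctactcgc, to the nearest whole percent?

68%

Base counts: T=6, A=3, C=14, G=5
G+C = 5 + 14 = 19 out of 28 bases
%GC = 19/28 × 100 = 67.86% ≈ 68%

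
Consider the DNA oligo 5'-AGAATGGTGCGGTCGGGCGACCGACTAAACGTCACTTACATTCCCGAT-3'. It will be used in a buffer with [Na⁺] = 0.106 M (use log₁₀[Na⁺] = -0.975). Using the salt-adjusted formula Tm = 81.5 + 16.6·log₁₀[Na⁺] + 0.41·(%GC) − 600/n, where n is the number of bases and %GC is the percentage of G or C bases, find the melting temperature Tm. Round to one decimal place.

75.0°C

Length n = 48. Scanning the sequence gives T=10, G=13, A=12, C=13.
G+C = 26, so %GC = 26/48 × 100 = 54.167%
Salt term: 16.6 × (-0.975) = -16.185
GC term: 0.41 × 54.167 = 22.208; length term: −600/48 = −12.5
Tm = 81.5 + (-16.185) + 22.208 − 12.5 = 75.023 → 75.0°C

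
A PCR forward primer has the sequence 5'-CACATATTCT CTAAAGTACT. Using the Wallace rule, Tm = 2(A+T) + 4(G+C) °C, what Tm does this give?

Counting bases: A=7, G=1, T=7, C=5
AT pairs contribute 14, GC pairs contribute 6.
Tm = 4·6 + 2·14 = 24 + 28 = 52°C

52°C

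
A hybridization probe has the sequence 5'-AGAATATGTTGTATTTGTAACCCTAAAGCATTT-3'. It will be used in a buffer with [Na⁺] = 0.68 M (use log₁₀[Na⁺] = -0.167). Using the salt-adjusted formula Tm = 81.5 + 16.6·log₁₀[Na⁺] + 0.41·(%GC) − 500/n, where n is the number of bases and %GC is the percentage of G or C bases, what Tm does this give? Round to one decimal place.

74.8°C

Length n = 33. Base counts: G=5, C=4, A=11, T=13
G+C = 9, so %GC = 9/33 × 100 = 27.273%
Salt term: 16.6 × (-0.167) = -2.772
GC term: 0.41 × 27.273 = 11.182; length term: −500/33 = −15.152
Tm = 81.5 + (-2.772) + 11.182 − 15.152 = 74.758 → 74.8°C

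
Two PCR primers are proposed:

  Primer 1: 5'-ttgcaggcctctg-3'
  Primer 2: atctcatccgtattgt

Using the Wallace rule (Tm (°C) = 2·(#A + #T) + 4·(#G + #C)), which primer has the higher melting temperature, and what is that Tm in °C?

Primer 2, 44°C

Primer 1: A+T=5, G+C=8 → Tm = 2(5)+4(8) = 42°C
Primer 2: A+T=10, G+C=6 → Tm = 2(10)+4(6) = 44°C
42°C vs 44°C → primer 2 is higher.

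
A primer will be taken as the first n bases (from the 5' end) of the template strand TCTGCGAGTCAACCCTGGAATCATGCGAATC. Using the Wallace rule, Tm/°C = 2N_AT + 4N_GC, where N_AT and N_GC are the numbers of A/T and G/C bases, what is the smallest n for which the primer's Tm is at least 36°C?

First 11 bases: TCTGCGAGTCA → Tm = 34°C (< 36°C)
First 12 bases: TCTGCGAGTCAA → Tm = 36°C (≥ 36°C)
Since every base adds ≥2°C, Tm only increases with n, so the threshold is first crossed at n = 12.

n = 12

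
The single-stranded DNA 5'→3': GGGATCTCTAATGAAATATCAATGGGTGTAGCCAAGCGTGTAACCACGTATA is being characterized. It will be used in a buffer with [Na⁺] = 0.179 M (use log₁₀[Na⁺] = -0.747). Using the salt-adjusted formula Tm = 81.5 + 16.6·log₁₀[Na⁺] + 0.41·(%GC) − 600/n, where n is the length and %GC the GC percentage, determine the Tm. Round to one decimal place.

Length n = 52. Counting bases: G=13, A=17, C=9, T=13
G+C = 22, so %GC = 22/52 × 100 = 42.308%
Salt term: 16.6 × (-0.747) = -12.4
GC term: 0.41 × 42.308 = 17.346; length term: −600/52 = −11.538
Tm = 81.5 + (-12.4) + 17.346 − 11.538 = 74.908 → 74.9°C

74.9°C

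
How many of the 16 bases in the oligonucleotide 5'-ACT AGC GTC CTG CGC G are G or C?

11

Base counts: C=6, T=3, A=2, G=5
G+C = 5 + 6 = 11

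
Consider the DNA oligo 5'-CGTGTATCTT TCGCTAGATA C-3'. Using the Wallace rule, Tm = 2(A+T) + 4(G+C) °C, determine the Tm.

A=4, T=8, G=4, C=5
AT pairs contribute 12, GC pairs contribute 9.
Tm = 2×12 + 4×9 = 60°C

60°C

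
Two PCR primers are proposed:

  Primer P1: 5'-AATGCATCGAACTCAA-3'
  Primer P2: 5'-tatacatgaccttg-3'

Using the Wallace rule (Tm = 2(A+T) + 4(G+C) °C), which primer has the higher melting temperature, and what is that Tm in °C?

Primer P1, 44°C

Primer P1: A+T=10, G+C=6 → Tm = 2(10)+4(6) = 44°C
Primer P2: A+T=9, G+C=5 → Tm = 2(9)+4(5) = 38°C
44°C vs 38°C → primer P1 is higher.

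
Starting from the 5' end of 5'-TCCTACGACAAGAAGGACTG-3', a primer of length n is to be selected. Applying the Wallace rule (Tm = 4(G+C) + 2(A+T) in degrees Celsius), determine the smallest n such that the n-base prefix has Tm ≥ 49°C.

n = 17

First 16 bases: TCCTACGACAAGAAGG → Tm = 48°C (< 49°C)
First 17 bases: TCCTACGACAAGAAGGA → Tm = 50°C (≥ 49°C)
Each additional base adds 2°C (A/T) or 4°C (G/C), so Tm is non-decreasing in n; n = 17 is the first length to reach 49°C.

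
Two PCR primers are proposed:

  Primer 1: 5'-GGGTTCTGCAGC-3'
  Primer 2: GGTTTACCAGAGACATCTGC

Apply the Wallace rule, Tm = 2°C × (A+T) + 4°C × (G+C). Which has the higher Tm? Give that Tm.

Primer 1: A+T=4, G+C=8 → Tm = 2(4)+4(8) = 40°C
Primer 2: A+T=10, G+C=10 → Tm = 2(10)+4(10) = 60°C
40°C vs 60°C → primer 2 is higher.

Primer 2, 60°C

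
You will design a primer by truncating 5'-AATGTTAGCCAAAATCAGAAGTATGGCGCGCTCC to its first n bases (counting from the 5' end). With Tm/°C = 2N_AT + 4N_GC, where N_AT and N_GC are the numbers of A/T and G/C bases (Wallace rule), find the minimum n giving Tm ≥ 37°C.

n = 15

First 14 bases: AATGTTAGCCAAAA → Tm = 36°C (< 37°C)
First 15 bases: AATGTTAGCCAAAAT → Tm = 38°C (≥ 37°C)
Each additional base adds 2°C (A/T) or 4°C (G/C), so Tm is non-decreasing in n; n = 15 is the first length to reach 37°C.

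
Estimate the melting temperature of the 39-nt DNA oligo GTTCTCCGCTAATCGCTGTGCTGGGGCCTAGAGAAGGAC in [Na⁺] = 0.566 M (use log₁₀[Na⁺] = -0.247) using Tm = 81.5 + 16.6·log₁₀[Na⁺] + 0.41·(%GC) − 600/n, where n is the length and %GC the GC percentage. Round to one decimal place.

86.2°C

Length n = 39. Counting bases: C=10, A=7, T=9, G=13
G+C = 23, so %GC = 23/39 × 100 = 58.974%
Salt term: 16.6 × (-0.247) = -4.1
GC term: 0.41 × 58.974 = 24.179; length term: −600/39 = −15.385
Tm = 81.5 + (-4.1) + 24.179 − 15.385 = 86.194 → 86.2°C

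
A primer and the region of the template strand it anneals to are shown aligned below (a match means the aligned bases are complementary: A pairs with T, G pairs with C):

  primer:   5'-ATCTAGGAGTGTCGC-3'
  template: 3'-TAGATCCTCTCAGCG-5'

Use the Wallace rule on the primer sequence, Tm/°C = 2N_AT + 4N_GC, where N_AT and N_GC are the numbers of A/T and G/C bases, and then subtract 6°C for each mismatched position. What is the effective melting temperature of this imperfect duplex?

Primer base counts: A=3, T=4, G=5, C=3 → A+T=7, G+C=8
Perfect-match Tm = 2(7) + 4(8) = 14 + 32 = 46°C
Mismatches (positions where the bases are not complementary): 1 (at position 10)
Effective Tm = 46 − 1×6 = 46 − 6 = 40°C

40°C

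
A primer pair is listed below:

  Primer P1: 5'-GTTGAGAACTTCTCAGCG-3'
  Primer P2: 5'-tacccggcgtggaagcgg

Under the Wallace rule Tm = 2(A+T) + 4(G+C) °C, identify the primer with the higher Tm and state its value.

Primer P1: A+T=9, G+C=9 → Tm = 2(9)+4(9) = 54°C
Primer P2: A+T=5, G+C=13 → Tm = 2(5)+4(13) = 62°C
54°C vs 62°C → primer P2 is higher.

Primer P2, 62°C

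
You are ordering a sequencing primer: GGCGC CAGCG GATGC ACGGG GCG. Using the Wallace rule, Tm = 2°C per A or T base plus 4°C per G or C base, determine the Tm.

84°C

Base counts: G=12, A=3, C=7, T=1
AT pairs contribute 4, GC pairs contribute 19.
Tm = 2×4 + 4×19 = 84°C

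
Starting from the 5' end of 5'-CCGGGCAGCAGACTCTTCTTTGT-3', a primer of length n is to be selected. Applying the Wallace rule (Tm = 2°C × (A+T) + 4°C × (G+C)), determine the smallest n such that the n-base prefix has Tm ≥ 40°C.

n = 11

First 10 bases: CCGGGCAGCA → Tm = 36°C (< 40°C)
First 11 bases: CCGGGCAGCAG → Tm = 40°C (≥ 40°C)
Each additional base adds 2°C (A/T) or 4°C (G/C), so Tm is non-decreasing in n; n = 11 is the first length to reach 40°C.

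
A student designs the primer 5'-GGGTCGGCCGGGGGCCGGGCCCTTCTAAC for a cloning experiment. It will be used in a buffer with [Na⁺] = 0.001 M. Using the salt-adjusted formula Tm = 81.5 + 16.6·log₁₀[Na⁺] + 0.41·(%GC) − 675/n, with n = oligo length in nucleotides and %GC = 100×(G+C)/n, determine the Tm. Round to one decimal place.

40.9°C

Length n = 29. Base counts: T=4, A=2, C=10, G=13
G+C = 23, so %GC = 23/29 × 100 = 79.31%
Salt term: 16.6 × (-3) = -49.8
GC term: 0.41 × 79.31 = 32.517; length term: −675/29 = −23.276
Tm = 81.5 + (-49.8) + 32.517 − 23.276 = 40.941 → 40.9°C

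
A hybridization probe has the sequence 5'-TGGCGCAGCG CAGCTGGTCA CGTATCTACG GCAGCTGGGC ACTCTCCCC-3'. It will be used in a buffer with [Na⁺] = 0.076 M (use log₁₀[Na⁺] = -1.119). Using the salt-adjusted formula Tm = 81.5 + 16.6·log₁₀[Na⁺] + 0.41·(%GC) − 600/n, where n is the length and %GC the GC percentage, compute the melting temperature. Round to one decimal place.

Length n = 49. Scanning the sequence gives G=15, A=7, C=18, T=9.
G+C = 33, so %GC = 33/49 × 100 = 67.347%
Salt term: 16.6 × (-1.119) = -18.575
GC term: 0.41 × 67.347 = 27.612; length term: −600/49 = −12.245
Tm = 81.5 + (-18.575) + 27.612 − 12.245 = 78.292 → 78.3°C

78.3°C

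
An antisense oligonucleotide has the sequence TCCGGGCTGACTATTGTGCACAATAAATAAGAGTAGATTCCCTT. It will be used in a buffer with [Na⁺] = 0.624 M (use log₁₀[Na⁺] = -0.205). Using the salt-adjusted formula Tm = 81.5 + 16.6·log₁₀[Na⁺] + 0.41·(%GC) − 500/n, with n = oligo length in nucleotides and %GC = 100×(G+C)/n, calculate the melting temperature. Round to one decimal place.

83.5°C

Length n = 44. C=9, T=13, G=9, A=13
G+C = 18, so %GC = 18/44 × 100 = 40.909%
Salt term: 16.6 × (-0.205) = -3.403
GC term: 0.41 × 40.909 = 16.773; length term: −500/44 = −11.364
Tm = 81.5 + (-3.403) + 16.773 − 11.364 = 83.506 → 83.5°C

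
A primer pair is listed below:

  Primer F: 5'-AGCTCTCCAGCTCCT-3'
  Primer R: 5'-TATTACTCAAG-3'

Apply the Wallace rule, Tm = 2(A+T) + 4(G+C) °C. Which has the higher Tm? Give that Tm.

Primer F, 48°C

Primer F: A+T=6, G+C=9 → Tm = 2(6)+4(9) = 48°C
Primer R: A+T=8, G+C=3 → Tm = 2(8)+4(3) = 28°C
48°C vs 28°C → primer F is higher.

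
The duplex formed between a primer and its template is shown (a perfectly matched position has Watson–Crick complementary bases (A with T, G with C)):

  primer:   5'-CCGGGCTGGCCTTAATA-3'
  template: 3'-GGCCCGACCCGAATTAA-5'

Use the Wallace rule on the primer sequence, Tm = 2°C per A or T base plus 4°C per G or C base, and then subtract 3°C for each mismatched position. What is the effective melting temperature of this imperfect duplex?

Primer base counts: A=3, T=4, G=5, C=5 → A+T=7, G+C=10
Perfect-match Tm = 2(7) + 4(10) = 14 + 40 = 54°C
Mismatches (positions where the bases are not complementary): 2 (at positions 10, 17)
Effective Tm = 54 − 2×3 = 54 − 6 = 48°C

48°C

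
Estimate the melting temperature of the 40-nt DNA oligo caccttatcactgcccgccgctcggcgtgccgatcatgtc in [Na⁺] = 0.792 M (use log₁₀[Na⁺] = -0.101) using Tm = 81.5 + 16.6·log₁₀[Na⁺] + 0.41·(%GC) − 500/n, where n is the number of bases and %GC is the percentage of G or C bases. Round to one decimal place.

Length n = 40. Scanning the sequence gives A=5, C=17, G=9, T=9.
G+C = 26, so %GC = 26/40 × 100 = 65%
Salt term: 16.6 × (-0.101) = -1.677
GC term: 0.41 × 65 = 26.65; length term: −500/40 = −12.5
Tm = 81.5 + (-1.677) + 26.65 − 12.5 = 93.973 → 94.0°C

94.0°C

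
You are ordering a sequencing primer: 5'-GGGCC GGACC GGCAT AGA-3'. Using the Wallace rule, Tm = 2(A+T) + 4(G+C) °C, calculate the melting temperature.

T=1, G=8, A=4, C=5
So N_AT = 5 and N_GC = 13.
Tm = 4·13 + 2·5 = 52 + 10 = 62°C

62°C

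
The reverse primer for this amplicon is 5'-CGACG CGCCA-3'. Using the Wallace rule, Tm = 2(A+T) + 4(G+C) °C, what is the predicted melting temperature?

36°C

Scanning the sequence gives G=3, T=0, A=2, C=5.
A+T = 2, G+C = 8
Tm = 2×2 + 4×8 = 36°C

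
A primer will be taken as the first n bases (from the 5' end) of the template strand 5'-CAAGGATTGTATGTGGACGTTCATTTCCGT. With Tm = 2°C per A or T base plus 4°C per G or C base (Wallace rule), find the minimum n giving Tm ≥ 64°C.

First 21 bases: CAAGGATTGTATGTGGACGTT → Tm = 60°C (< 64°C)
First 22 bases: CAAGGATTGTATGTGGACGTTC → Tm = 64°C (≥ 64°C)
Since every base adds ≥2°C, Tm only increases with n, so the threshold is first crossed at n = 22.

n = 22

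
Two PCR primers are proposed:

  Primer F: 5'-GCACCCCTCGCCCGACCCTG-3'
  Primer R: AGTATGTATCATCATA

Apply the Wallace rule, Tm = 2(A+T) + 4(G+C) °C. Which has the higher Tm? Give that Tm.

Primer F: A+T=4, G+C=16 → Tm = 2(4)+4(16) = 72°C
Primer R: A+T=12, G+C=4 → Tm = 2(12)+4(4) = 40°C
72°C vs 40°C → primer F is higher.

Primer F, 72°C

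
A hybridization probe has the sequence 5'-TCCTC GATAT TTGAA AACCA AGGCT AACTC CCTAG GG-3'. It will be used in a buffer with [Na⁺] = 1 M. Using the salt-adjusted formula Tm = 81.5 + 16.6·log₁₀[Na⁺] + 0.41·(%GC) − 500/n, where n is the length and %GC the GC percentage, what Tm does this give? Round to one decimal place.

Length n = 37. Counting bases: C=10, A=11, G=7, T=9
G+C = 17, so %GC = 17/37 × 100 = 45.946%
Salt term: 16.6 × (0) = 0
GC term: 0.41 × 45.946 = 18.838; length term: −500/37 = −13.514
Tm = 81.5 + (0) + 18.838 − 13.514 = 86.824 → 86.8°C

86.8°C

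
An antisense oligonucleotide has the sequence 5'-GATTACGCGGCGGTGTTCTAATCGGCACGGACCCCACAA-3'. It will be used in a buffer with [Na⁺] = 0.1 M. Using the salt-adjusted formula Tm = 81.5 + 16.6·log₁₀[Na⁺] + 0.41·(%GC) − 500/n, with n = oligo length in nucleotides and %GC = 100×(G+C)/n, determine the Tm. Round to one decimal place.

Length n = 39. Base counts: T=7, A=9, G=11, C=12
G+C = 23, so %GC = 23/39 × 100 = 58.974%
Salt term: 16.6 × (-1) = -16.6
GC term: 0.41 × 58.974 = 24.179; length term: −500/39 = −12.821
Tm = 81.5 + (-16.6) + 24.179 − 12.821 = 76.258 → 76.3°C

76.3°C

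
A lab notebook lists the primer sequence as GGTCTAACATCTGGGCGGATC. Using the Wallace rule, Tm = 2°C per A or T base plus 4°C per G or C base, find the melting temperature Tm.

66°C

Base counts: A=4, G=7, C=5, T=5
So N_AT = 9 and N_GC = 12.
Tm = 4·12 + 2·9 = 48 + 18 = 66°C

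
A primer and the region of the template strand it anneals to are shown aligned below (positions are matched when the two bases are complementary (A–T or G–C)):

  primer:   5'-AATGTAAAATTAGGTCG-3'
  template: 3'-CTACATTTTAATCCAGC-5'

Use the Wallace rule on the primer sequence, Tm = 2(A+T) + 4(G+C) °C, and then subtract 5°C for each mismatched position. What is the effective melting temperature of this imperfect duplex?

Primer base counts: A=7, T=5, G=4, C=1 → A+T=12, G+C=5
Perfect-match Tm = 2(12) + 4(5) = 24 + 20 = 44°C
Mismatches (positions where the bases are not complementary): 1 (at position 1)
Effective Tm = 44 − 1×5 = 44 − 5 = 39°C

39°C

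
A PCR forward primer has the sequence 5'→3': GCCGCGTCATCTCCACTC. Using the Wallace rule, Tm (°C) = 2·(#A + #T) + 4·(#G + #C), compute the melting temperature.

60°C

Counting bases: C=9, T=4, A=2, G=3
So N_AT = 6 and N_GC = 12.
Tm = 2×6 + 4×12 = 60°C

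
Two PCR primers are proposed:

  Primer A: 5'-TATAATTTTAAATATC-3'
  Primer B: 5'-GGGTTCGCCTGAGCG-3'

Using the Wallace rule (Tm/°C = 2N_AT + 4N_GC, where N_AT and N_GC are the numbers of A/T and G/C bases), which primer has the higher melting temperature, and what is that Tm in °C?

Primer A: A+T=15, G+C=1 → Tm = 2(15)+4(1) = 34°C
Primer B: A+T=4, G+C=11 → Tm = 2(4)+4(11) = 52°C
34°C vs 52°C → primer B is higher.

Primer B, 52°C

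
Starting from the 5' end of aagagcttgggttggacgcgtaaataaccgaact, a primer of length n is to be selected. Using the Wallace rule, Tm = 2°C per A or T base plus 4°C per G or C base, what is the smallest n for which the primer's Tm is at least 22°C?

First 7 bases: AAGAGCT → Tm = 20°C (< 22°C)
First 8 bases: AAGAGCTT → Tm = 22°C (≥ 22°C)
Each additional base adds 2°C (A/T) or 4°C (G/C), so Tm is non-decreasing in n; n = 8 is the first length to reach 22°C.

n = 8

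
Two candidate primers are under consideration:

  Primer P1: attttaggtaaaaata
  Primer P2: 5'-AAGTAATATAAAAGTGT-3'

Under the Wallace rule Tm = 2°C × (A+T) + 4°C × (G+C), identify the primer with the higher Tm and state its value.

Primer P2, 40°C

Primer P1: A+T=14, G+C=2 → Tm = 2(14)+4(2) = 36°C
Primer P2: A+T=14, G+C=3 → Tm = 2(14)+4(3) = 40°C
36°C vs 40°C → primer P2 is higher.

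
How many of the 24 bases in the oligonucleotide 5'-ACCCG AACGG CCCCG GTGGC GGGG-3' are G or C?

T=1, A=3, C=9, G=11
G+C = 11 + 9 = 20

20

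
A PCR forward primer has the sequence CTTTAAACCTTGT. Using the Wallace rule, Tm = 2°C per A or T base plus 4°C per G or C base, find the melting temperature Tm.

34°C

Scanning the sequence gives G=1, C=3, A=3, T=6.
AT pairs contribute 9, GC pairs contribute 4.
Tm = 4·4 + 2·9 = 16 + 18 = 34°C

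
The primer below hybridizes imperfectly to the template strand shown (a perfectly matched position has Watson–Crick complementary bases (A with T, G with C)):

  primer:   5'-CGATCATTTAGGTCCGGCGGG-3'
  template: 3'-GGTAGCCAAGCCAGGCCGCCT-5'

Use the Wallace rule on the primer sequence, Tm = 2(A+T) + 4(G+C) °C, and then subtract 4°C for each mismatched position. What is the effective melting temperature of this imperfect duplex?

Primer base counts: A=3, T=5, G=8, C=5 → A+T=8, G+C=13
Perfect-match Tm = 2(8) + 4(13) = 16 + 52 = 68°C
Mismatches (positions where the bases are not complementary): 5 (at positions 2, 6, 7, 10, 21)
Effective Tm = 68 − 5×4 = 68 − 20 = 48°C

48°C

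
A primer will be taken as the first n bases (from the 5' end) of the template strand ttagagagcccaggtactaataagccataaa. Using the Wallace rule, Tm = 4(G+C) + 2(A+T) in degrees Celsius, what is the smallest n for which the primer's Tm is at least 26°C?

First 8 bases: TTAGAGAG → Tm = 22°C (< 26°C)
First 9 bases: TTAGAGAGC → Tm = 26°C (≥ 26°C)
Since every base adds ≥2°C, Tm only increases with n, so the threshold is first crossed at n = 9.

n = 9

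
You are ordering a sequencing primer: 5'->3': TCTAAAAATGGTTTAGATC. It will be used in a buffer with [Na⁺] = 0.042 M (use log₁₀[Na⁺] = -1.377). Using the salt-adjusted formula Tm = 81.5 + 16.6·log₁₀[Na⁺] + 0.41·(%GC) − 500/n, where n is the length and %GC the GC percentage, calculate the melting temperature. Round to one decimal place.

43.1°C

Length n = 19. Counting bases: G=3, A=7, C=2, T=7
G+C = 5, so %GC = 5/19 × 100 = 26.316%
Salt term: 16.6 × (-1.377) = -22.858
GC term: 0.41 × 26.316 = 10.79; length term: −500/19 = −26.316
Tm = 81.5 + (-22.858) + 10.79 − 26.316 = 43.116 → 43.1°C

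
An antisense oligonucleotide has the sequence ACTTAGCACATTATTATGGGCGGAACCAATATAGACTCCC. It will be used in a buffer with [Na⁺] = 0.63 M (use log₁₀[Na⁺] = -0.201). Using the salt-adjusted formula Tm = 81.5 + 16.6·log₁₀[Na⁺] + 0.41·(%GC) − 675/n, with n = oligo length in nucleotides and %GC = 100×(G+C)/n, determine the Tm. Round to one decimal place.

78.7°C

Length n = 40. G=7, T=10, C=10, A=13
G+C = 17, so %GC = 17/40 × 100 = 42.5%
Salt term: 16.6 × (-0.201) = -3.337
GC term: 0.41 × 42.5 = 17.425; length term: −675/40 = −16.875
Tm = 81.5 + (-3.337) + 17.425 − 16.875 = 78.713 → 78.7°C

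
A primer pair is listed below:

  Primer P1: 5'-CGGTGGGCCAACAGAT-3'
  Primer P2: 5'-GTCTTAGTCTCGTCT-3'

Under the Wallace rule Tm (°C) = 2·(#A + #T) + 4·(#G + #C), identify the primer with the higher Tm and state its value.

Primer P1, 52°C

Primer P1: A+T=6, G+C=10 → Tm = 2(6)+4(10) = 52°C
Primer P2: A+T=8, G+C=7 → Tm = 2(8)+4(7) = 44°C
52°C vs 44°C → primer P1 is higher.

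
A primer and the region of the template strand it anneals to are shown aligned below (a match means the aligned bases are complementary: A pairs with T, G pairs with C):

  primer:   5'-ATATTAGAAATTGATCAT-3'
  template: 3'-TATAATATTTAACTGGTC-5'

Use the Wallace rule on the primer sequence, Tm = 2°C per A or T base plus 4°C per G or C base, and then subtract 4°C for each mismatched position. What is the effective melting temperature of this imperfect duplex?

Primer base counts: A=8, T=7, G=2, C=1 → A+T=15, G+C=3
Perfect-match Tm = 2(15) + 4(3) = 30 + 12 = 42°C
Mismatches (positions where the bases are not complementary): 3 (at positions 7, 15, 18)
Effective Tm = 42 − 3×4 = 42 − 12 = 30°C

30°C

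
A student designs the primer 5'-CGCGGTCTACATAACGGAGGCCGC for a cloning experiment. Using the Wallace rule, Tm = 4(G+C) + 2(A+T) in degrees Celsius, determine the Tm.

Base counts: G=8, T=3, A=5, C=8
So N_AT = 8 and N_GC = 16.
Tm = 2(8) + 4(16) = 16 + 64 = 80°C

80°C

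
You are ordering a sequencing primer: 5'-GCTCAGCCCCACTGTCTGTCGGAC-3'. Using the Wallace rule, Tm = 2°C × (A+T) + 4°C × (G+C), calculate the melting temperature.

80°C

Base counts: T=5, A=3, G=6, C=10
A+T = 8, G+C = 16
Tm = 2×8 + 4×16 = 80°C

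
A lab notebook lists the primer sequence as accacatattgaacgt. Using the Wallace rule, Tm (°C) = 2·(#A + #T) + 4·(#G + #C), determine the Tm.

44°C

Base counts: A=6, C=4, G=2, T=4
So N_AT = 10 and N_GC = 6.
Tm = 2×10 + 4×6 = 44°C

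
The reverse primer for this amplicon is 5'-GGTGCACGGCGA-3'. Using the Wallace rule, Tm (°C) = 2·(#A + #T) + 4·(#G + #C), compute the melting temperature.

C=3, T=1, G=6, A=2
A+T = 3, G+C = 9
Tm = 2(3) + 4(9) = 6 + 36 = 42°C

42°C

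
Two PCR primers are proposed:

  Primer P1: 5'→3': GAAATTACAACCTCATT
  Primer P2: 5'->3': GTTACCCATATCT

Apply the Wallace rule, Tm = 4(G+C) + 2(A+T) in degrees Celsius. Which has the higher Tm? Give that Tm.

Primer P1, 44°C

Primer P1: A+T=12, G+C=5 → Tm = 2(12)+4(5) = 44°C
Primer P2: A+T=8, G+C=5 → Tm = 2(8)+4(5) = 36°C
44°C vs 36°C → primer P1 is higher.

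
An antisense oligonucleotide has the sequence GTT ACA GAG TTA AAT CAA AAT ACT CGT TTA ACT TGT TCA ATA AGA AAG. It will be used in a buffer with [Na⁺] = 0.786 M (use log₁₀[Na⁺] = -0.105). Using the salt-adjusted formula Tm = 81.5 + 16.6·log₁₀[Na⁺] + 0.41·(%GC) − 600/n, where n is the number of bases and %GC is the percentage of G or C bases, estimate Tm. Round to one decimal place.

78.4°C

Length n = 48. Scanning the sequence gives C=6, A=20, T=15, G=7.
G+C = 13, so %GC = 13/48 × 100 = 27.083%
Salt term: 16.6 × (-0.105) = -1.743
GC term: 0.41 × 27.083 = 11.104; length term: −600/48 = −12.5
Tm = 81.5 + (-1.743) + 11.104 − 12.5 = 78.361 → 78.4°C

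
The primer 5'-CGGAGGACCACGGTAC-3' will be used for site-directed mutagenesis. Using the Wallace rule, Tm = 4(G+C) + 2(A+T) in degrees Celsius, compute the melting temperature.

Base counts: A=4, C=5, T=1, G=6
So N_AT = 5 and N_GC = 11.
Tm = 4·11 + 2·5 = 44 + 10 = 54°C

54°C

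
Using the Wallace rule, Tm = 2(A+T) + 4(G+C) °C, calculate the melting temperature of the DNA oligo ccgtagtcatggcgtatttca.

Counting bases: G=5, C=5, A=4, T=7
AT pairs contribute 11, GC pairs contribute 10.
Tm = 2×11 + 4×10 = 62°C

62°C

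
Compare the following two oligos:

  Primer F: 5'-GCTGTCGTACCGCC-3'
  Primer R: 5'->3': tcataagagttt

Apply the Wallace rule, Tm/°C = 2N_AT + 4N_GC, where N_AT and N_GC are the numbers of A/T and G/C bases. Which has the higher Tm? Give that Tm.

Primer F, 48°C

Primer F: A+T=4, G+C=10 → Tm = 2(4)+4(10) = 48°C
Primer R: A+T=9, G+C=3 → Tm = 2(9)+4(3) = 30°C
48°C vs 30°C → primer F is higher.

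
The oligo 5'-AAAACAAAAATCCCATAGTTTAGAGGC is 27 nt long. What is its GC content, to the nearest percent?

33%

Scanning the sequence gives G=4, T=5, C=5, A=13.
G+C = 4 + 5 = 9 out of 27 bases
%GC = 9/27 × 100 = 33.33% ≈ 33%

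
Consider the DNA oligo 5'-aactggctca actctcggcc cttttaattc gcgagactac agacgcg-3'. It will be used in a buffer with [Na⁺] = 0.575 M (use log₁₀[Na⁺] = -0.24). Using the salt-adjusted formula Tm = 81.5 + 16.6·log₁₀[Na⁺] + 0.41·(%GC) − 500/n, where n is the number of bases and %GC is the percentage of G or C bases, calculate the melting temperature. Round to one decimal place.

Length n = 47. Counting bases: T=11, C=15, A=11, G=10
G+C = 25, so %GC = 25/47 × 100 = 53.191%
Salt term: 16.6 × (-0.24) = -3.984
GC term: 0.41 × 53.191 = 21.808; length term: −500/47 = −10.638
Tm = 81.5 + (-3.984) + 21.808 − 10.638 = 88.686 → 88.7°C

88.7°C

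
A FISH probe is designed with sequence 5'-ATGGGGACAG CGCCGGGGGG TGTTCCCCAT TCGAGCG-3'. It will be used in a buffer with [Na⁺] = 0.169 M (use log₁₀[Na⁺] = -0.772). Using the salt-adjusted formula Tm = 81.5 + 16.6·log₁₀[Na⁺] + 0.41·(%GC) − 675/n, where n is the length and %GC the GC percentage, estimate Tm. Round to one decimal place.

79.3°C

Length n = 37. Scanning the sequence gives G=16, C=10, T=6, A=5.
G+C = 26, so %GC = 26/37 × 100 = 70.27%
Salt term: 16.6 × (-0.772) = -12.815
GC term: 0.41 × 70.27 = 28.811; length term: −675/37 = −18.243
Tm = 81.5 + (-12.815) + 28.811 − 18.243 = 79.253 → 79.3°C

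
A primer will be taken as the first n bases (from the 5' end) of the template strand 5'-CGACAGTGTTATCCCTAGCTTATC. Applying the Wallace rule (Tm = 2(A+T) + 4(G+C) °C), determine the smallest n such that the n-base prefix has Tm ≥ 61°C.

First 20 bases: CGACAGTGTTATCCCTAGCT → Tm = 60°C (< 61°C)
First 21 bases: CGACAGTGTTATCCCTAGCTT → Tm = 62°C (≥ 61°C)
Each additional base adds 2°C (A/T) or 4°C (G/C), so Tm is non-decreasing in n; n = 21 is the first length to reach 61°C.

n = 21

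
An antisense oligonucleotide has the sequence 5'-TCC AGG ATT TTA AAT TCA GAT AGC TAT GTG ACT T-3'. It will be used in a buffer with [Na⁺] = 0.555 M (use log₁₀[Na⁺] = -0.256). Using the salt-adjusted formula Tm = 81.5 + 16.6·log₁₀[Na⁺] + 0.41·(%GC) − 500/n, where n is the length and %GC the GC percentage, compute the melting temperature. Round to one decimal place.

Length n = 34. Scanning the sequence gives G=6, C=5, T=13, A=10.
G+C = 11, so %GC = 11/34 × 100 = 32.353%
Salt term: 16.6 × (-0.256) = -4.25
GC term: 0.41 × 32.353 = 13.265; length term: −500/34 = −14.706
Tm = 81.5 + (-4.25) + 13.265 − 14.706 = 75.809 → 75.8°C

75.8°C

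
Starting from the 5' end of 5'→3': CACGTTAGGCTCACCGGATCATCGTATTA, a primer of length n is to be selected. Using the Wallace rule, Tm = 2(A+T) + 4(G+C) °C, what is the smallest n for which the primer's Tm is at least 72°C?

n = 23

First 22 bases: CACGTTAGGCTCACCGGATCAT → Tm = 68°C (< 72°C)
First 23 bases: CACGTTAGGCTCACCGGATCATC → Tm = 72°C (≥ 72°C)
Since every base adds ≥2°C, Tm only increases with n, so the threshold is first crossed at n = 23.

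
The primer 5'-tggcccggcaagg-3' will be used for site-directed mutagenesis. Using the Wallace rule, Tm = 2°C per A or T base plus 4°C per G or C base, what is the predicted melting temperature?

46°C

T=1, G=6, C=4, A=2
AT pairs contribute 3, GC pairs contribute 10.
Tm = 2×3 + 4×10 = 46°C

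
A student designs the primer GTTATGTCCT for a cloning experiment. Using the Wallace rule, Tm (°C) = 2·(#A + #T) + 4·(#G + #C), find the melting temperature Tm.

28°C

G=2, A=1, T=5, C=2
AT pairs contribute 6, GC pairs contribute 4.
Tm = 2×6 + 4×4 = 28°C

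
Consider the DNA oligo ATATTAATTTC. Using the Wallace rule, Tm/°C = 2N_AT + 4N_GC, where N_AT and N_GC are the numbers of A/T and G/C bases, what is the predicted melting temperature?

G=0, T=6, C=1, A=4
AT pairs contribute 10, GC pairs contribute 1.
Tm = 2×10 + 4×1 = 24°C

24°C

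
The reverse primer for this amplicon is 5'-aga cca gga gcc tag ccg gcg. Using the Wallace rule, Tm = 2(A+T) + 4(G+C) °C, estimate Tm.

Scanning the sequence gives C=7, T=1, G=8, A=5.
AT pairs contribute 6, GC pairs contribute 15.
Tm = 2×6 + 4×15 = 72°C

72°C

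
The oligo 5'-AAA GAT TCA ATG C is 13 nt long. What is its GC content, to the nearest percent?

Scanning the sequence gives G=2, C=2, T=3, A=6.
G+C = 2 + 2 = 4 out of 13 bases
%GC = 4/13 × 100 = 30.77% ≈ 31%

31%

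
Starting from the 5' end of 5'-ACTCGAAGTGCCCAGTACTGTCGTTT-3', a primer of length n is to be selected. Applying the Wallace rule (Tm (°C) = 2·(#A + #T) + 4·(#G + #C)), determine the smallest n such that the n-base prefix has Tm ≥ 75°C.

First 24 bases: ACTCGAAGTGCCCAGTACTGTCGT → Tm = 74°C (< 75°C)
First 25 bases: ACTCGAAGTGCCCAGTACTGTCGTT → Tm = 76°C (≥ 75°C)
Since every base adds ≥2°C, Tm only increases with n, so the threshold is first crossed at n = 25.

n = 25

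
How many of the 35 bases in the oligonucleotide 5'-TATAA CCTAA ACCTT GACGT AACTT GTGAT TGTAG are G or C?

12

Base counts: T=12, A=11, C=6, G=6
Total G or C: 6 + 6 = 12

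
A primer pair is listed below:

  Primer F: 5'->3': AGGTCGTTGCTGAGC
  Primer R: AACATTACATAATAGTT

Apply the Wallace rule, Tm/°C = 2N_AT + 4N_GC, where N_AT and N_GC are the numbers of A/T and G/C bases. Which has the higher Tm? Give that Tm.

Primer F: A+T=6, G+C=9 → Tm = 2(6)+4(9) = 48°C
Primer R: A+T=14, G+C=3 → Tm = 2(14)+4(3) = 40°C
48°C vs 40°C → primer F is higher.

Primer F, 48°C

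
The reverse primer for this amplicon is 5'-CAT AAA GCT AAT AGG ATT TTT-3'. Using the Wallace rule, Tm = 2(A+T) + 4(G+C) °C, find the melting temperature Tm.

52°C

Scanning the sequence gives G=3, A=8, T=8, C=2.
A+T = 16, G+C = 5
Tm = 4·5 + 2·16 = 20 + 32 = 52°C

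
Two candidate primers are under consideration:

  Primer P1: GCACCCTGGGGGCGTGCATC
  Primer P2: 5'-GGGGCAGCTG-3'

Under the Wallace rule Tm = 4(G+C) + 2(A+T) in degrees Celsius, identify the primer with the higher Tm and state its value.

Primer P1: A+T=5, G+C=15 → Tm = 2(5)+4(15) = 70°C
Primer P2: A+T=2, G+C=8 → Tm = 2(2)+4(8) = 36°C
70°C vs 36°C → primer P1 is higher.

Primer P1, 70°C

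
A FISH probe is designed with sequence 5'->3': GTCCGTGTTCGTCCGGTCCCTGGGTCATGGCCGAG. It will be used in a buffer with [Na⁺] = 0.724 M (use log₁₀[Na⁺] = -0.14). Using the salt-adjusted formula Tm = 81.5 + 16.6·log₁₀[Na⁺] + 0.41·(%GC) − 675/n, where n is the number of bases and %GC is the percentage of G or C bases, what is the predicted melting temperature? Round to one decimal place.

Length n = 35. Base counts: C=11, T=9, G=13, A=2
G+C = 24, so %GC = 24/35 × 100 = 68.571%
Salt term: 16.6 × (-0.14) = -2.324
GC term: 0.41 × 68.571 = 28.114; length term: −675/35 = −19.286
Tm = 81.5 + (-2.324) + 28.114 − 19.286 = 88.004 → 88.0°C

88.0°C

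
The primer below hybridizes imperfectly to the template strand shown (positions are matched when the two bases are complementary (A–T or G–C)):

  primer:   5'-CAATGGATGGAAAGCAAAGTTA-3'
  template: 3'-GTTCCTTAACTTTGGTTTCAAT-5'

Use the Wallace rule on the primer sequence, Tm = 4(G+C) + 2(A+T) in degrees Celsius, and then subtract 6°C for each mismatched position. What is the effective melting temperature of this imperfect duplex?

36°C

Primer base counts: A=10, T=4, G=6, C=2 → A+T=14, G+C=8
Perfect-match Tm = 2(14) + 4(8) = 28 + 32 = 60°C
Mismatches (positions where the bases are not complementary): 4 (at positions 4, 6, 9, 14)
Effective Tm = 60 − 4×6 = 60 − 24 = 36°C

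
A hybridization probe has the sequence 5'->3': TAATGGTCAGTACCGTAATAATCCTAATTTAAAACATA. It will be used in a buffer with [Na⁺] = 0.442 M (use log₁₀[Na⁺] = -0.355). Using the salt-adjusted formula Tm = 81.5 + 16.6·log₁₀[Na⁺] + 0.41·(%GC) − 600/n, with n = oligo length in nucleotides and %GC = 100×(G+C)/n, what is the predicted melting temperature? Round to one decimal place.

70.6°C

Length n = 38. Base counts: A=16, T=12, C=6, G=4
G+C = 10, so %GC = 10/38 × 100 = 26.316%
Salt term: 16.6 × (-0.355) = -5.893
GC term: 0.41 × 26.316 = 10.79; length term: −600/38 = −15.789
Tm = 81.5 + (-5.893) + 10.79 − 15.789 = 70.608 → 70.6°C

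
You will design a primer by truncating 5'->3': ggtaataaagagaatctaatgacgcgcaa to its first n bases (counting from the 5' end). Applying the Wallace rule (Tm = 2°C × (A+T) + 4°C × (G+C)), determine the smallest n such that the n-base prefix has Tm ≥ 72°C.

First 25 bases: GGTAATAAAGAGAATCTAATGACGC → Tm = 68°C (< 72°C)
First 26 bases: GGTAATAAAGAGAATCTAATGACGCG → Tm = 72°C (≥ 72°C)
Each additional base adds 2°C (A/T) or 4°C (G/C), so Tm is non-decreasing in n; n = 26 is the first length to reach 72°C.

n = 26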